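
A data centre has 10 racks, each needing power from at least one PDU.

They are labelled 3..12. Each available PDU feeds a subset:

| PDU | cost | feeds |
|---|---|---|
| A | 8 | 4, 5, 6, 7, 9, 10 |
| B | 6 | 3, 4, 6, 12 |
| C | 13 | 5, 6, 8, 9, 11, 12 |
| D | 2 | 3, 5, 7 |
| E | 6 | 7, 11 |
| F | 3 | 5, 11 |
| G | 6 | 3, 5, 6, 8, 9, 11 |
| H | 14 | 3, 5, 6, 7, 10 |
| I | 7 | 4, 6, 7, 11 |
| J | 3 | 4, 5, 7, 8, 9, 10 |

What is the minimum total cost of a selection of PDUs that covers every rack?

B, F, J together cover every rack (B ∪ F ∪ J = {3, 4, 5, 6, 7, 8, 9, 10, 11, 12}); total cost 6 + 3 + 3 = 12.
No covering selection has total cost below 12.

12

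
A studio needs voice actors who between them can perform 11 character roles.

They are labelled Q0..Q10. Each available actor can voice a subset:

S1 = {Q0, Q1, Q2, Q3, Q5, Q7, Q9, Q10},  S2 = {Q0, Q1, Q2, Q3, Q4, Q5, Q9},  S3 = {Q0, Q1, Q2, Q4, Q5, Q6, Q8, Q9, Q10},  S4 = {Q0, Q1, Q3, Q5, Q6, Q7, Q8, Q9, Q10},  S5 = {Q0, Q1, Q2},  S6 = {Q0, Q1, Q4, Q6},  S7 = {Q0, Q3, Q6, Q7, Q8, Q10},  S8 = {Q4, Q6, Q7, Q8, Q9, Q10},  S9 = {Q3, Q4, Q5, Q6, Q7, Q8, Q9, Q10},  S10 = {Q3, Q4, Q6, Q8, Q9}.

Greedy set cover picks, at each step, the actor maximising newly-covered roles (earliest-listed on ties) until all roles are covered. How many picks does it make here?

Greedy: pick S3 (covers 9 new) → pick S1 (covers 2 new). Total picks: 2.

2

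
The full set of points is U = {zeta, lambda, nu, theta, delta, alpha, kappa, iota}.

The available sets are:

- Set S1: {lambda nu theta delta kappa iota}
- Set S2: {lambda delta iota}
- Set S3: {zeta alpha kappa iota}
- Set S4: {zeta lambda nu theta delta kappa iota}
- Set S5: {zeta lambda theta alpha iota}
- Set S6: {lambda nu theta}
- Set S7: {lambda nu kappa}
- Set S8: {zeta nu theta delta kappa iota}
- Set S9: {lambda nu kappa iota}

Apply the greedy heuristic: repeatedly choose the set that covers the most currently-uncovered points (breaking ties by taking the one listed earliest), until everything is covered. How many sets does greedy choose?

Greedy: pick S4 (covers 7 new) → pick S3 (covers 1 new). Total picks: 2.

2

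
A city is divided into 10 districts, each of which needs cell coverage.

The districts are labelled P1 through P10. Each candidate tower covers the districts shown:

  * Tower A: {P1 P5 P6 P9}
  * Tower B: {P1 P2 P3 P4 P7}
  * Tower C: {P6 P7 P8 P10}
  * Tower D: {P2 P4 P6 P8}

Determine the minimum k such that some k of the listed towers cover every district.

3

Take {A, B, C}. Their union is {P1, P2, P3, P4, P5, P6, P7, P8, P9, P10}, which is all 10 districts.
Only B contains P3, so B is forced; the remaining 5 districts need at least 2 more towers (each remaining tower adds at most 3) — so at least 3 towers are needed, and 3 is optimal.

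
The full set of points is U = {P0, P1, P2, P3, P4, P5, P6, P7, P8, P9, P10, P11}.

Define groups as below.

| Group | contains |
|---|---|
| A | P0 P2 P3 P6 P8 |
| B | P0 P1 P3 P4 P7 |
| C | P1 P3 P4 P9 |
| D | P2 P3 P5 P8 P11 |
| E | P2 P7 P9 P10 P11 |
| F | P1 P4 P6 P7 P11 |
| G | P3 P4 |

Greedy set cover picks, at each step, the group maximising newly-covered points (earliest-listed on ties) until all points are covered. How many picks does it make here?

4

Greedy: pick A (covers 5 new) → pick E (covers 4 new) → pick B (covers 2 new) → pick D (covers 1 new). Total picks: 4.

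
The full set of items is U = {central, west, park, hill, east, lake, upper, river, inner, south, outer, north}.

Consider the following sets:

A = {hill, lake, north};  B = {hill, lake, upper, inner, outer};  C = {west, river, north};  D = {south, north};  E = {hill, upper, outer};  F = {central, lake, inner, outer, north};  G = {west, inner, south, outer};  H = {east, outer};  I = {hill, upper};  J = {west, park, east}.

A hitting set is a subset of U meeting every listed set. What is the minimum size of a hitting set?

The 4 items {east, upper, outer, north} hit every set.
No choice of 3 items meets every set, so 4 is the minimum.

4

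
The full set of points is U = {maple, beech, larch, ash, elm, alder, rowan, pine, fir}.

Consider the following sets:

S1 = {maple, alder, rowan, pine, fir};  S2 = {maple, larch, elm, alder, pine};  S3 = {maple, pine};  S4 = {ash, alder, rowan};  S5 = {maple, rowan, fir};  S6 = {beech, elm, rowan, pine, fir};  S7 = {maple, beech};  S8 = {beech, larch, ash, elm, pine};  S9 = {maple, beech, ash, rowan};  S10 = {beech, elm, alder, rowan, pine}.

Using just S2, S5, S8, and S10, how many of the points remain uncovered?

0

Union of S2, S5, S8, S10 = {maple, beech, larch, ash, elm, alder, rowan, pine, fir} — that's every point, so 0 are uncovered.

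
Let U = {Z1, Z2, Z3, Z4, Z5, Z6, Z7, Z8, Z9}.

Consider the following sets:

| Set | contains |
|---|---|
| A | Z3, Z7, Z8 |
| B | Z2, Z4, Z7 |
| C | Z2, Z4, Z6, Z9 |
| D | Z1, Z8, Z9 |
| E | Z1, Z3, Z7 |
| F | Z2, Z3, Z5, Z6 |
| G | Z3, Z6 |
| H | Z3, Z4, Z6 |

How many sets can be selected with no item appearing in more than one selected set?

B, D, G are pairwise disjoint (B={Z2,Z4,Z7}; D={Z1,Z8,Z9}; G={Z3,Z6}).
Every remaining set overlaps one of these, and no 4 of the listed sets are pairwise disjoint, so 3 is the maximum.

3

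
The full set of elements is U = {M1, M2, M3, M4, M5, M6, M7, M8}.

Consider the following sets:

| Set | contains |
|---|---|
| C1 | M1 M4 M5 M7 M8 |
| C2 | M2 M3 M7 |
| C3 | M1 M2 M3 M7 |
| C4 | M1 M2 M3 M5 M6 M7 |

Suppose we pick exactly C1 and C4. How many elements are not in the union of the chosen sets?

Union of C1, C4 = {M1, M2, M3, M4, M5, M6, M7, M8} — that's every element, so 0 are uncovered.

0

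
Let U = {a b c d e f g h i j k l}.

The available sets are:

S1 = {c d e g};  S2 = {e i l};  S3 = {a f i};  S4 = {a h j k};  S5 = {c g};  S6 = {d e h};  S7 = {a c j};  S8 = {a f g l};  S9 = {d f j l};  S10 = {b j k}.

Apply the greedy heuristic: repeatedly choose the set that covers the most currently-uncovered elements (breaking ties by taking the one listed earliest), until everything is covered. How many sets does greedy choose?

Greedy: pick S1 (covers 4 new) → pick S4 (covers 4 new) → pick S2 (covers 2 new) → pick S3 (covers 1 new) → pick S10 (covers 1 new). Total picks: 5.

5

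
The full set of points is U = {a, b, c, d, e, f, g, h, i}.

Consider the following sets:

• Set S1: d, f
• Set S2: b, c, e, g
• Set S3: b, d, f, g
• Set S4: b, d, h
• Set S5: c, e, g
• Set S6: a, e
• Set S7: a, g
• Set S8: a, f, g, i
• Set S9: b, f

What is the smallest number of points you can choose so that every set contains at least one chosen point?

T = {a, e, f, h} meets every set (each contains at least one member of T), and |T| = 4.
No choice of 3 points meets every set, so 4 is the minimum.

4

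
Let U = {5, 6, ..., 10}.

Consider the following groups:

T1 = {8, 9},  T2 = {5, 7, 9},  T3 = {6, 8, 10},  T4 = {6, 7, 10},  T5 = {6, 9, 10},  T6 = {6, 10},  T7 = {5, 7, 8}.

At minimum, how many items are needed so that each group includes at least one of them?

The 3 items {7, 8, 10} hit every group.
No choice of 2 items meets every group, so 3 is the minimum.

3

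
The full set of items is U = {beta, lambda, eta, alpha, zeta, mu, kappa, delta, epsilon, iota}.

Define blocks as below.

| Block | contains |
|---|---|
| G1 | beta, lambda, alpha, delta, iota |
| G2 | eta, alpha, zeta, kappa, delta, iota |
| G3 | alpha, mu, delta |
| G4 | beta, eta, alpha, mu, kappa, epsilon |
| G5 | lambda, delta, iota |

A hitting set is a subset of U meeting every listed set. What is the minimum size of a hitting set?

2

The 2 items {alpha, delta} hit every block.
The blocks G4, G5 are pairwise disjoint, so any hitting set needs a separate item for each — at least 2. Hence 2 is optimal.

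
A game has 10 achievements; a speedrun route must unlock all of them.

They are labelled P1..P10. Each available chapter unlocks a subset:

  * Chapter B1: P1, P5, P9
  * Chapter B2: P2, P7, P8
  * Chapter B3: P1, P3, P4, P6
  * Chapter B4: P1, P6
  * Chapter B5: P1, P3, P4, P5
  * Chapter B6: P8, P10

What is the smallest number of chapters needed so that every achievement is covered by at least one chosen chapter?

4

B1 and B2 and B3 and B6 together: B1 ∪ B2 ∪ B3 ∪ B6 = {P1, P2, P3, P4, P5, P6, P7, P8, P9, P10} — every achievement is covered.
Only B1 contains P9, so B1 is forced; the remaining 7 achievements need at least 3 more chapters (each remaining chapter adds at most 3) — so at least 4 chapters are needed, and 4 is optimal.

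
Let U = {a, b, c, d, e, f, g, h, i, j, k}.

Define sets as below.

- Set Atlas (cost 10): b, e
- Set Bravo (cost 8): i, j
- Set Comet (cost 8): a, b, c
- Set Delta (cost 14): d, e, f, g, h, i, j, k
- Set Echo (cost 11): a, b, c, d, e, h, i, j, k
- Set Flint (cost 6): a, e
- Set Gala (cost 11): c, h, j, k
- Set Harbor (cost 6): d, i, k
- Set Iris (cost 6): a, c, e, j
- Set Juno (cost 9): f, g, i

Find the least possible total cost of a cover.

Echo, Juno together cover every item (Echo ∪ Juno = {a, b, c, d, e, f, g, h, i, j, k}); total cost 11 + 9 = 20.
No covering selection has total cost below 20.

20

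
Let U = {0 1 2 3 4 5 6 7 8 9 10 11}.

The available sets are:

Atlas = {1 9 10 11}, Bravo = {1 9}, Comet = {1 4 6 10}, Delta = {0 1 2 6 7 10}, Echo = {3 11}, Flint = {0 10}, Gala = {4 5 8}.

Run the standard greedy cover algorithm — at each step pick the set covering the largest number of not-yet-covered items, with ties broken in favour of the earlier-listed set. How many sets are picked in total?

4

Greedy: pick Delta (covers 6 new) → pick Gala (covers 3 new) → pick Atlas (covers 2 new) → pick Echo (covers 1 new). Total picks: 4.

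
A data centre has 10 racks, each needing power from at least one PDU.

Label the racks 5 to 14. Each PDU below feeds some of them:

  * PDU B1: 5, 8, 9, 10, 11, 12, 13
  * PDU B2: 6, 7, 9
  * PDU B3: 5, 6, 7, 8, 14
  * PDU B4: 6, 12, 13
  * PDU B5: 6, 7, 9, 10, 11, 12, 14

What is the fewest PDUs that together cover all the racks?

2

Take {B1, B5}. Their union is {5, 6, 7, 8, 9, 10, 11, 12, 13, 14}, which is all 10 racks.
No single PDU has all 10 racks (the largest, B1, has 7), so 2 is optimal.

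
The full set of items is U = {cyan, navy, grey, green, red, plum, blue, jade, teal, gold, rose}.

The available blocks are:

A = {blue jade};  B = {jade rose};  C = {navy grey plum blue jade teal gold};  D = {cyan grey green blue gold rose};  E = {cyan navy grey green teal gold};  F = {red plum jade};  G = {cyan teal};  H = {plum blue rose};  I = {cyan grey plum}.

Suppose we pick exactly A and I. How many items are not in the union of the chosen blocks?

6

Union of A, I = {cyan, grey, plum, blue, jade}.
Not covered: navy, green, red, teal, gold, rose — 6 items.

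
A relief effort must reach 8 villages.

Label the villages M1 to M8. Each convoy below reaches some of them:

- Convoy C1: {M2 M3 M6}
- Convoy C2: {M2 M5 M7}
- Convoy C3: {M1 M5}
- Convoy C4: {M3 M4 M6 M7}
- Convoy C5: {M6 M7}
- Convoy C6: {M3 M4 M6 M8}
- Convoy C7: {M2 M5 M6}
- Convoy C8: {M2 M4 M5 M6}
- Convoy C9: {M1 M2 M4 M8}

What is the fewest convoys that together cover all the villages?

3

Take {C3, C4, C9}. Their union is {M1, M2, M3, M4, M5, M6, M7, M8}, which is all 8 villages.
No 2 of the 9 convoys cover everything (all 36 combinations miss at least one village), so 3 is optimal.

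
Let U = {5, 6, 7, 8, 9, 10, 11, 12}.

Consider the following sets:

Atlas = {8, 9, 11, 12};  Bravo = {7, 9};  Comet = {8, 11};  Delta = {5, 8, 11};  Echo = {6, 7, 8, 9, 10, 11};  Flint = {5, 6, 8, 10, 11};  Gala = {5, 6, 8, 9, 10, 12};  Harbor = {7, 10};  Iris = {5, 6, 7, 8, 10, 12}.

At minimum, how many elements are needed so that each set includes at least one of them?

Take H = {7, 8}. Each listed set contains at least one of these, so H is a hitting set of size 2.
The sets Bravo, Flint are pairwise disjoint, so any hitting set needs a separate element for each — at least 2. Hence 2 is optimal.

2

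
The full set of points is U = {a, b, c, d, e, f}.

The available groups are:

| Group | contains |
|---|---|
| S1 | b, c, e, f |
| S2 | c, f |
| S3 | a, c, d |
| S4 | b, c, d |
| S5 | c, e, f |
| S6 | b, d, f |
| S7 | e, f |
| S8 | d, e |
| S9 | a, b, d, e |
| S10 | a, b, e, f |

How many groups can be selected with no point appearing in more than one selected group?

2

S3, S7 are pairwise disjoint (S3={a,c,d}; S7={e,f}).
Every remaining group overlaps one of these, and no 3 of the listed groups are pairwise disjoint, so 2 is the maximum.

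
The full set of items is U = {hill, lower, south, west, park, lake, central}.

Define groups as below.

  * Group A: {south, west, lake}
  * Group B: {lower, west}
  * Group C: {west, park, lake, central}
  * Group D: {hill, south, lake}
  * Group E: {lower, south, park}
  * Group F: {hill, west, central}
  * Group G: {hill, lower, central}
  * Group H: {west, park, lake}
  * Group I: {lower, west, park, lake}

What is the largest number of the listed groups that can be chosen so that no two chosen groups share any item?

A, G are pairwise disjoint (A={south,west,lake}; G={hill,lower,central}).
Every remaining group overlaps one of these, and no 3 of the listed groups are pairwise disjoint, so 2 is the maximum.

2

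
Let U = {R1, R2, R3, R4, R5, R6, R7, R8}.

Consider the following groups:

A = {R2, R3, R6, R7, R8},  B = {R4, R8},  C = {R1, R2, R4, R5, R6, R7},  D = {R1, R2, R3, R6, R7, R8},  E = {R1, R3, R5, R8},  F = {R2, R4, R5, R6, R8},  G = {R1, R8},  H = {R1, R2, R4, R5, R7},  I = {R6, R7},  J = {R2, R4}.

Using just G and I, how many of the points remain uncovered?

4

Union of G, I = {R1, R6, R7, R8}.
Not covered: R2, R3, R4, R5 — 4 points.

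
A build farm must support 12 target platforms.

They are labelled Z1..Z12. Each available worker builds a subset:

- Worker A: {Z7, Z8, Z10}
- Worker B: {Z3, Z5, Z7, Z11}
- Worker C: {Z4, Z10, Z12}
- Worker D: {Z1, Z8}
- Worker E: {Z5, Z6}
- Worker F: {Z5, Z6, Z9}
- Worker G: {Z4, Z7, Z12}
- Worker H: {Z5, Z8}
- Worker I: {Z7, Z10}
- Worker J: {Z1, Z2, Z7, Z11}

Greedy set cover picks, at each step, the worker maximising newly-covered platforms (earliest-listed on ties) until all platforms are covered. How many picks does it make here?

5

Greedy: pick B (covers 4 new) → pick C (covers 3 new) → pick D (covers 2 new) → pick F (covers 2 new) → pick J (covers 1 new). Total picks: 5.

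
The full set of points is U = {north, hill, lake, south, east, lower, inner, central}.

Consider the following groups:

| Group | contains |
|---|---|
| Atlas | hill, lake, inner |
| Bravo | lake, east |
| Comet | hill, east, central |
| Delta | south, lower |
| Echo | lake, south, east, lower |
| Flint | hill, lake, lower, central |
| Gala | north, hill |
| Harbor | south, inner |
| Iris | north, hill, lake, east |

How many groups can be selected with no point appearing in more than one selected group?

Bravo, Delta, Gala are pairwise disjoint (Bravo={lake,east}; Delta={south,lower}; Gala={north,hill}).
Every remaining group overlaps one of these, and no 4 of the listed groups are pairwise disjoint, so 3 is the maximum.

3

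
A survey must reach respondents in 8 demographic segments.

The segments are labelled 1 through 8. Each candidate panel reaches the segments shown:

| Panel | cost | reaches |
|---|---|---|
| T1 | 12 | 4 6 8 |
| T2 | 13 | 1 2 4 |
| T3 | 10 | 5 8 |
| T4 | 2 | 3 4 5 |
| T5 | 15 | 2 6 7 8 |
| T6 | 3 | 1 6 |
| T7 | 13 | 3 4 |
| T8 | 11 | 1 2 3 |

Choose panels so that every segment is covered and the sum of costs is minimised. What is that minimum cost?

20

T4, T5, T6 together cover every segment (T4 ∪ T5 ∪ T6 = {1, 2, 3, 4, 5, 6, 7, 8}); total cost 2 + 15 + 3 = 20.
No covering selection has total cost below 20.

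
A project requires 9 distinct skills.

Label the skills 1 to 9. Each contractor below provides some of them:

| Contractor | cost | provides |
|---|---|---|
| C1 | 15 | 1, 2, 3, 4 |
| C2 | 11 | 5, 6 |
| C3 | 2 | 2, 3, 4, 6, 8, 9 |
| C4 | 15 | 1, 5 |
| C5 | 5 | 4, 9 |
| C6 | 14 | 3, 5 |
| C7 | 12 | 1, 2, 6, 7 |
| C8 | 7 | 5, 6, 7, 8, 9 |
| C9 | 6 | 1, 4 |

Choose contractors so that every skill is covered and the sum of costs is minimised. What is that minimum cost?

15

C3, C8, C9 together cover every skill (C3 ∪ C8 ∪ C9 = {1, 2, 3, 4, 5, 6, 7, 8, 9}); total cost 2 + 7 + 6 = 15.
No covering selection has total cost below 15.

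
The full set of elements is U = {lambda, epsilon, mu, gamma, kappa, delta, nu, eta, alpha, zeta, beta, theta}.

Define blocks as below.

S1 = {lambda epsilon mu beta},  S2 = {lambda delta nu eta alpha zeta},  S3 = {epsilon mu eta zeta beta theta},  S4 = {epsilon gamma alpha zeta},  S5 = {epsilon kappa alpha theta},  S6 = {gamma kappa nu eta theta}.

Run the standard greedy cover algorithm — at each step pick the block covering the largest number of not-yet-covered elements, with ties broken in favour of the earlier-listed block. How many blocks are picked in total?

Greedy: pick S2 (covers 6 new) → pick S3 (covers 4 new) → pick S6 (covers 2 new). Total picks: 3.

3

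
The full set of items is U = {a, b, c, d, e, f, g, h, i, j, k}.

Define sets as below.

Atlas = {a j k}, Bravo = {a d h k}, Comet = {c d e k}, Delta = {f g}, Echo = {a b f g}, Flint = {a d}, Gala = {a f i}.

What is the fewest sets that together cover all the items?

Take {Atlas, Bravo, Comet, Echo, Gala}. Their union is {a, b, c, d, e, f, g, h, i, j, k}, which is all 11 items.
No 4 of the 7 sets cover everything (all 35 combinations miss at least one item), so 5 is optimal.

5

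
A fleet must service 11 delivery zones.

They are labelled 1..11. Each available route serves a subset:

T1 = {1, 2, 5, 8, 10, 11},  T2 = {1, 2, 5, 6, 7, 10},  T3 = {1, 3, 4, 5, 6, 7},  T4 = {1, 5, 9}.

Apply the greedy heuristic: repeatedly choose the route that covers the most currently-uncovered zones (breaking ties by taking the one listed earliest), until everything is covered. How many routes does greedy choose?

Greedy: pick T1 (covers 6 new) → pick T3 (covers 4 new) → pick T4 (covers 1 new). Total picks: 3.

3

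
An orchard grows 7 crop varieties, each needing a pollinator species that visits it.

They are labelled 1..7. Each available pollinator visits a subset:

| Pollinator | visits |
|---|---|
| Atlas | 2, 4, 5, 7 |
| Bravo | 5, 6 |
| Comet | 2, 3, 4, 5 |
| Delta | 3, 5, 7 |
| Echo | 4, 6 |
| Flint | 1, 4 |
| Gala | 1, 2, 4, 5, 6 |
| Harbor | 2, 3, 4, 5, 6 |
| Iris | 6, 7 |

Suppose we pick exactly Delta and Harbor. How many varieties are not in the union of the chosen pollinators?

Union of Delta, Harbor = {2, 3, 4, 5, 6, 7}.
Not covered: 1 — 1 variety.

1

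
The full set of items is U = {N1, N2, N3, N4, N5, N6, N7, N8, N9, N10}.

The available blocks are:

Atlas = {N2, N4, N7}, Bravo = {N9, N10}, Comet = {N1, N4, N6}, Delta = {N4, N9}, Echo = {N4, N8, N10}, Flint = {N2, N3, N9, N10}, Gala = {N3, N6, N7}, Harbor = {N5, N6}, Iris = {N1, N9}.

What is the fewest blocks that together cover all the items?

5

Take {Echo, Flint, Gala, Harbor, Iris}. Their union is {N1, N2, N3, N4, N5, N6, N7, N8, N9, N10}, which is all 10 items.
No 4 of the 9 blocks cover everything (all 126 combinations miss at least one item), so 5 is optimal.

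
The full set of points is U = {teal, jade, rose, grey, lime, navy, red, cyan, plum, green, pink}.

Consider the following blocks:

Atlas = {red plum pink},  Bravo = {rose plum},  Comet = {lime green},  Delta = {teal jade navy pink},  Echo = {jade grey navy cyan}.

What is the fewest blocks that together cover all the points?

5

Atlas, Bravo, Comet, Delta, and Echo cover everything between them: the union {teal, jade, rose, grey, lime, navy, red, cyan, plum, green, pink} is all of U.
Only Delta contains teal, so Delta is forced; the remaining 7 points need at least 4 more blocks (each remaining block adds at most 2) — so at least 5 blocks are needed, and 5 is optimal.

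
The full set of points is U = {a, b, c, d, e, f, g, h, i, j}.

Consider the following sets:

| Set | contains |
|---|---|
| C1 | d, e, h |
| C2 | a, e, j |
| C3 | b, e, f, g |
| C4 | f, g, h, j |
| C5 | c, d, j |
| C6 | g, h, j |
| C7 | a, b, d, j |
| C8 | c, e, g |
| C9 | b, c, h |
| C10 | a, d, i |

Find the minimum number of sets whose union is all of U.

4

C4, C8, C9, and C10 cover everything between them: the union {a, b, c, d, e, f, g, h, i, j} is all of U.
No 3 of the 10 sets cover everything (all 120 combinations miss at least one point), so 4 is optimal.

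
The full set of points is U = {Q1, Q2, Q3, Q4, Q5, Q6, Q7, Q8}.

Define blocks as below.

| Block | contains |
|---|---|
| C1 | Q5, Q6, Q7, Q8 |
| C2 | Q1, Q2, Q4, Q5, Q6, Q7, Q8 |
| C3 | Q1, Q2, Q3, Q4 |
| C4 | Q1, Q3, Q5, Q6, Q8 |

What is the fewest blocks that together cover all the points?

2

Take {C1, C3}. Their union is {Q1, Q2, Q3, Q4, Q5, Q6, Q7, Q8}, which is all 8 points.
No single block has all 8 points (the largest, C2, has 7), so 2 is optimal.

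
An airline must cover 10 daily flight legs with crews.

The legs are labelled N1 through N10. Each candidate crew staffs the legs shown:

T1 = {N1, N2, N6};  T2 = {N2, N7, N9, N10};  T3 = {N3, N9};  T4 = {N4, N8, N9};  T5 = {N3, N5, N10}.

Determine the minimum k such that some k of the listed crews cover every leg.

4

Take {T1, T2, T4, T5}. Their union is {N1, N2, N3, N4, N5, N6, N7, N8, N9, N10}, which is all 10 legs.
Only T1 contains N1, so T1 is forced; the remaining 7 legs need at least 3 more crews (each remaining crew adds at most 3) — so at least 4 crews are needed, and 4 is optimal.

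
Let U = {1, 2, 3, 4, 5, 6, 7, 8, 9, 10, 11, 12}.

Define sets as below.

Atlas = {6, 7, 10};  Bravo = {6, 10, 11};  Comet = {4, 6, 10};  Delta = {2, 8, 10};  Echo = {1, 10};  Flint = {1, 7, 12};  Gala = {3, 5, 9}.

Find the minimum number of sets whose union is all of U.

5

Bravo, Comet, Delta, Flint, and Gala cover everything between them: the union {1, 2, 3, 4, 5, 6, 7, 8, 9, 10, 11, 12} is all of U.
No 4 of the 7 sets cover everything (all 35 combinations miss at least one element), so 5 is optimal.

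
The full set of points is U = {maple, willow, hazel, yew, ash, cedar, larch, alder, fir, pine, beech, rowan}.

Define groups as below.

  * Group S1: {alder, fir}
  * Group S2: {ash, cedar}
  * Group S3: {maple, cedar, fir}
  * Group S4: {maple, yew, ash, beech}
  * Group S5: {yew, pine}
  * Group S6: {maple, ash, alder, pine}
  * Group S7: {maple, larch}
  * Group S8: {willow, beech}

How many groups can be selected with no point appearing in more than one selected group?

S1, S2, S5, S7, S8 are pairwise disjoint (S1={alder,fir}; S2={ash,cedar}; S5={yew,pine}; S7={maple,larch}; S8={willow,beech}).
Every remaining group overlaps one of these, and no 6 of the listed groups are pairwise disjoint, so 5 is the maximum.

5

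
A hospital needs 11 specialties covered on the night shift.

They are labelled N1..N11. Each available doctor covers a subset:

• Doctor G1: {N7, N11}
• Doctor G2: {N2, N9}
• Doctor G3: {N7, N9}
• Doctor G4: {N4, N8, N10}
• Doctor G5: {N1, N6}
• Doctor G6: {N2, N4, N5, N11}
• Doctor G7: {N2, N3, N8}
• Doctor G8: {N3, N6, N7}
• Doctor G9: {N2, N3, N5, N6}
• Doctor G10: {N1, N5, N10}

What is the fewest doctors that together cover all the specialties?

G1 and G3 and G4 and G9 and G10 together: G1 ∪ G3 ∪ G4 ∪ G9 ∪ G10 = {N1, N2, N3, N4, N5, N6, N7, N8, N9, N10, N11} — every specialty is covered.
No 4 of the 10 doctors cover everything (all 210 combinations miss at least one specialty), so 5 is optimal.

5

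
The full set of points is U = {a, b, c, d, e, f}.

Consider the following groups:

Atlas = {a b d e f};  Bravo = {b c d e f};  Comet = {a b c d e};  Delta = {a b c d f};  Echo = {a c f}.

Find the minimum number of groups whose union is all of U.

Bravo and Comet together: Bravo ∪ Comet = {a, b, c, d, e, f} — every point is covered.
No single group has all 6 points (the largest, Atlas, has 5), so 2 is optimal.

2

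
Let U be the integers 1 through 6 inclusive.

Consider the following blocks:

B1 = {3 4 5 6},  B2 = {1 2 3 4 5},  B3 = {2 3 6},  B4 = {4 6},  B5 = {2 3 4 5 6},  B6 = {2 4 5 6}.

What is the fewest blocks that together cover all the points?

2

B1 and B2 cover everything between them: the union {1, 2, 3, 4, 5, 6} is all of U.
No single block has all 6 points (the largest, B2, has 5), so 2 is optimal.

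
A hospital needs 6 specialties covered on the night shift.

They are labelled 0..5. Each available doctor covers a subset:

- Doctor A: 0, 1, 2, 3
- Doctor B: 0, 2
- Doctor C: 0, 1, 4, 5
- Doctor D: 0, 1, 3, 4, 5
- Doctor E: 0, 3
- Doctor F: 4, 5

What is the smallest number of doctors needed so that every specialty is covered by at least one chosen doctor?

Take {A, D}. Their union is {0, 1, 2, 3, 4, 5}, which is all 6 specialties.
No single doctor has all 6 specialties (the largest, D, has 5), so 2 is optimal.

2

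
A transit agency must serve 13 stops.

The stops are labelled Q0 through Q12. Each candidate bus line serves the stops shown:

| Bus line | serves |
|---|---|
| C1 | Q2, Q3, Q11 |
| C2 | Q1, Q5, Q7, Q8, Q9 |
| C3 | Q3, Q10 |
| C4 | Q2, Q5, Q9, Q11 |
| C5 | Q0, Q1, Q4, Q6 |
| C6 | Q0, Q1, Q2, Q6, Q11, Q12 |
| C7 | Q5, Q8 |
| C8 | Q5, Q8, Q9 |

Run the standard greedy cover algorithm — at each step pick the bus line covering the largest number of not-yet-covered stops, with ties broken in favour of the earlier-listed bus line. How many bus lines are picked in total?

4

Greedy: pick C6 (covers 6 new) → pick C2 (covers 4 new) → pick C3 (covers 2 new) → pick C5 (covers 1 new). Total picks: 4.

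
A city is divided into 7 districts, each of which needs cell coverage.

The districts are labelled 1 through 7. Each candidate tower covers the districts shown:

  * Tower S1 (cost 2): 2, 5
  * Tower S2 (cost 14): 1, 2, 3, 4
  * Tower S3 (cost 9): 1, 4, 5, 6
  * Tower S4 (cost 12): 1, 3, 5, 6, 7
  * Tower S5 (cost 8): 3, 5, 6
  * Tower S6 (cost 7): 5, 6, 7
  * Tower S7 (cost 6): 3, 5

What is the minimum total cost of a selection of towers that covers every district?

21

S2, S6 together cover every district (S2 ∪ S6 = {1, 2, 3, 4, 5, 6, 7}); total cost 14 + 7 = 21.
The greedy pick S1, S3, S4 costs 23; no covering selection beats 21.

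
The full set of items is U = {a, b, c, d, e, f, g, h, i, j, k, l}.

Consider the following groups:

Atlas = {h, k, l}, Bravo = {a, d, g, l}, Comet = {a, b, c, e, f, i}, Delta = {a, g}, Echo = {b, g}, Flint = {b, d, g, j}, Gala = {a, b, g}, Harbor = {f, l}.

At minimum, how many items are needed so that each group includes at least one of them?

The 3 items {g, i, l} hit every group.
No choice of 2 items meets every group, so 3 is the minimum.

3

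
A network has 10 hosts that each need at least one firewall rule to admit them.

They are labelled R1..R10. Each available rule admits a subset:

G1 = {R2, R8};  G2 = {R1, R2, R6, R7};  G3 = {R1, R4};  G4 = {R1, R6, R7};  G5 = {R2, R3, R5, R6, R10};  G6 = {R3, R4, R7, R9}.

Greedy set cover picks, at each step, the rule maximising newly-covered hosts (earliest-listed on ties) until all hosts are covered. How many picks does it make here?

4

Greedy: pick G5 (covers 5 new) → pick G6 (covers 3 new) → pick G1 (covers 1 new) → pick G2 (covers 1 new). Total picks: 4.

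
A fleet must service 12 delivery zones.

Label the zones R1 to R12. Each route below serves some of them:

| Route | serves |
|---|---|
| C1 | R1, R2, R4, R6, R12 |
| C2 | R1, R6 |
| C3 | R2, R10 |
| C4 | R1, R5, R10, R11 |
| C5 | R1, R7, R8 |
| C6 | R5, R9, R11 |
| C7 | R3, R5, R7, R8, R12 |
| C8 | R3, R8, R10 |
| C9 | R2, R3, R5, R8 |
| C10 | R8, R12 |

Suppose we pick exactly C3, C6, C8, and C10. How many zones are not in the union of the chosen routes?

4

Union of C3, C6, C8, C10 = {R2, R3, R5, R8, R9, R10, R11, R12}.
Not covered: R1, R4, R6, R7 — 4 zones.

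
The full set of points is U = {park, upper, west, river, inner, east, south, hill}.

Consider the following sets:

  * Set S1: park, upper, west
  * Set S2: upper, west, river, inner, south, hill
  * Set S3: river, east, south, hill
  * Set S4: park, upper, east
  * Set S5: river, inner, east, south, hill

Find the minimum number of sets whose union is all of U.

2

S1 and S5 together: S1 ∪ S5 = {park, upper, west, river, inner, east, south, hill} — every point is covered.
No single set has all 8 points (the largest, S2, has 6), so 2 is optimal.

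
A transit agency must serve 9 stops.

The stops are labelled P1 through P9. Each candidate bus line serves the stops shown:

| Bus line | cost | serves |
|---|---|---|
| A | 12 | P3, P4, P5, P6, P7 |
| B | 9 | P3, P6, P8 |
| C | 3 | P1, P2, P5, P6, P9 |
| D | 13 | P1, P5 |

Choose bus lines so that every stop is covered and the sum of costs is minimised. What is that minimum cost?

A, B, C together cover every stop (A ∪ B ∪ C = {P1, P2, P3, P4, P5, P6, P7, P8, P9}); total cost 12 + 9 + 3 = 24.
No covering selection has total cost below 24.

24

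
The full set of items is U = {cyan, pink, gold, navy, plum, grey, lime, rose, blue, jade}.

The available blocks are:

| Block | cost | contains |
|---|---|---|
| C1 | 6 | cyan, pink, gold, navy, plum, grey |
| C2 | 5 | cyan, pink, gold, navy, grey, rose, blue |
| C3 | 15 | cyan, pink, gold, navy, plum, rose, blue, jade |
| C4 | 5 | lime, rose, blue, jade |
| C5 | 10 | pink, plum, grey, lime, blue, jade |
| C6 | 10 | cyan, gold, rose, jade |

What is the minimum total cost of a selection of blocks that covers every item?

C1, C4 together cover every item (C1 ∪ C4 = {cyan, pink, gold, navy, plum, grey, lime, rose, blue, jade}); total cost 6 + 5 = 11.
The greedy pick C2, C4, C1 costs 16; no covering selection beats 11.

11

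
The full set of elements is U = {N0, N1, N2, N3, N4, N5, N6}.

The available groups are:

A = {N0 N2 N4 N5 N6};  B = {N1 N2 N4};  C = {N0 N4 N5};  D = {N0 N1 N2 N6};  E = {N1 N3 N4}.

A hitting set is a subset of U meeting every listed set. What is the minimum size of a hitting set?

H = {N0, N4} meets every group (each contains at least one member of H), and |H| = 2.
No single element lies in every group, so at least 2 are needed and 2 is optimal.

2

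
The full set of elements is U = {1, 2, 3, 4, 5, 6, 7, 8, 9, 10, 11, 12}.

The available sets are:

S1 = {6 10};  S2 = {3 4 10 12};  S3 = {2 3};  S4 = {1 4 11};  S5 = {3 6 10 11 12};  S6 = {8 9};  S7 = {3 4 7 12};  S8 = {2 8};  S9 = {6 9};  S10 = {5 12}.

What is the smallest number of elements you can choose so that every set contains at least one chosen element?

5

H = {1, 3, 5, 6, 8} meets every set (each contains at least one member of H), and |H| = 5.
The sets S1, S3, S4, S6, S10 are pairwise disjoint, so any hitting set needs a separate element for each — at least 5. Hence 5 is optimal.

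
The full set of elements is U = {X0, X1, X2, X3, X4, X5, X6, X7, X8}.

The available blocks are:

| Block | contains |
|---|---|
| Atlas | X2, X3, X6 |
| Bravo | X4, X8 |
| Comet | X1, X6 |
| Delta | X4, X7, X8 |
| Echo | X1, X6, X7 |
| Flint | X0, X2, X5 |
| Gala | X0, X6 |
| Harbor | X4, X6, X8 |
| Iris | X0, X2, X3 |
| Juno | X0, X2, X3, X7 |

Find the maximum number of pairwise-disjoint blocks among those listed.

3

Bravo, Comet, Iris are pairwise disjoint (Bravo={X4,X8}; Comet={X1,X6}; Iris={X0,X2,X3}).
Every remaining block overlaps one of these, and no 4 of the listed blocks are pairwise disjoint, so 3 is the maximum.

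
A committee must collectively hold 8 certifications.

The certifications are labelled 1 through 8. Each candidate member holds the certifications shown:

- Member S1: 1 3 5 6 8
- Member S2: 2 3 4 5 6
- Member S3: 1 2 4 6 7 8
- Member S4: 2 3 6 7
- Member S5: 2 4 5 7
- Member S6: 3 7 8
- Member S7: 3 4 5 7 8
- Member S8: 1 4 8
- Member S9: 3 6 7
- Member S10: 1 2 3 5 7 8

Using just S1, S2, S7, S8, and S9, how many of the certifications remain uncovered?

Union of S1, S2, S7, S8, S9 = {1, 2, 3, 4, 5, 6, 7, 8} — that's every certification, so 0 are uncovered.

0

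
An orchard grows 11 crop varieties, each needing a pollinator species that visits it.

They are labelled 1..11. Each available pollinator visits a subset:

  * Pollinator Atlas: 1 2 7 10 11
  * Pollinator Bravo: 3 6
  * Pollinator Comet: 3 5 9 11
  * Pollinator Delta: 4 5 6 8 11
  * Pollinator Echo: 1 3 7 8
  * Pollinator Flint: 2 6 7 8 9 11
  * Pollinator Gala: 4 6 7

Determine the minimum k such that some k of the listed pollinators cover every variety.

Atlas and Comet and Delta together: Atlas ∪ Comet ∪ Delta = {1, 2, 3, 4, 5, 6, 7, 8, 9, 10, 11} — every variety is covered.
Only Atlas contains 10, so Atlas is forced; the remaining 6 varieties need at least 2 more pollinators (each remaining pollinator adds at most 4) — so at least 3 pollinators are needed, and 3 is optimal.

3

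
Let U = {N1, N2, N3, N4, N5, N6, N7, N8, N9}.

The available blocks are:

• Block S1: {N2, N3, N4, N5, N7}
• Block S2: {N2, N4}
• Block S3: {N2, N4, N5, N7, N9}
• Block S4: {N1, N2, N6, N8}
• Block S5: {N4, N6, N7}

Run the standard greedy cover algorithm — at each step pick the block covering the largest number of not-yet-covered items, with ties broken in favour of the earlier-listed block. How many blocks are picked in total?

Greedy: pick S1 (covers 5 new) → pick S4 (covers 3 new) → pick S3 (covers 1 new). Total picks: 3.

3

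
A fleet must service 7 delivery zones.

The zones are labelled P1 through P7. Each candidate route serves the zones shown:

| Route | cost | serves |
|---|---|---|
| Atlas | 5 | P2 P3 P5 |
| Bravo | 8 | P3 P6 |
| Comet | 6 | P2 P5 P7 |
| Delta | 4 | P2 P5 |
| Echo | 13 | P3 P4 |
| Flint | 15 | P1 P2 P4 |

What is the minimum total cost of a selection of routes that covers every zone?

29

Bravo, Comet, Flint together cover every zone (Bravo ∪ Comet ∪ Flint = {P1, P2, P3, P4, P5, P6, P7}); total cost 8 + 6 + 15 = 29.
The greedy pick Atlas, Comet, Flint, Bravo costs 34; no covering selection beats 29.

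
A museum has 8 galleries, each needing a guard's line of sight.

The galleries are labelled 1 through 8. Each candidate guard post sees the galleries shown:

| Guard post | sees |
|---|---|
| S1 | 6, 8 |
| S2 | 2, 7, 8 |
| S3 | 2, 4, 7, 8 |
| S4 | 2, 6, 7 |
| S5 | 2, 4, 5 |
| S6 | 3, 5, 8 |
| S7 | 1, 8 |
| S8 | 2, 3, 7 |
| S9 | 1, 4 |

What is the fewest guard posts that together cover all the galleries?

Take {S4, S6, S9}. Their union is {1, 2, 3, 4, 5, 6, 7, 8}, which is all 8 galleries.
No 2 of the 9 guard posts cover everything (all 36 combinations miss at least one gallery), so 3 is optimal.

3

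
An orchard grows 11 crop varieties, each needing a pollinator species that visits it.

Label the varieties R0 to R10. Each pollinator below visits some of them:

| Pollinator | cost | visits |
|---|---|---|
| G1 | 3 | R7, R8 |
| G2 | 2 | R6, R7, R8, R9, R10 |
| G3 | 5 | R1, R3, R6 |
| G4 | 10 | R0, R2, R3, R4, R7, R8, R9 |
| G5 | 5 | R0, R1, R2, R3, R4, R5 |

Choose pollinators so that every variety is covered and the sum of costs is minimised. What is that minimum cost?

G2, G5 together cover every variety (G2 ∪ G5 = {R0, R1, R2, R3, R4, R5, R6, R7, R8, R9, R10}); total cost 2 + 5 = 7.
No covering selection has total cost below 7.

7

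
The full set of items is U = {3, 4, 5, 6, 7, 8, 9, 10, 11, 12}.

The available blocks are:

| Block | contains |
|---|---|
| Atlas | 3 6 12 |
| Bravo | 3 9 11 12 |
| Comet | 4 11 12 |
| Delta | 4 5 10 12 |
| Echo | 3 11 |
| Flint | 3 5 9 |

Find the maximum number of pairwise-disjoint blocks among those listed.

Delta, Echo are pairwise disjoint (Delta={4,5,10,12}; Echo={3,11}).
Every remaining block overlaps one of these, and no 3 of the listed blocks are pairwise disjoint, so 2 is the maximum.

2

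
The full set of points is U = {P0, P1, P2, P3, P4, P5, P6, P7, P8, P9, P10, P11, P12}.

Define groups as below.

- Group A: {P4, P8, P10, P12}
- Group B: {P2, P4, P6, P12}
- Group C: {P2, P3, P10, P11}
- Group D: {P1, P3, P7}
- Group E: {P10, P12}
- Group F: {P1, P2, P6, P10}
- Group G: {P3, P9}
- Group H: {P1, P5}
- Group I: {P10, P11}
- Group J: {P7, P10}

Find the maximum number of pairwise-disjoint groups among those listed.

4

B, G, H, J are pairwise disjoint (B={P2,P4,P6,P12}; G={P3,P9}; H={P1,P5}; J={P7,P10}).
Every remaining group overlaps one of these, and no 5 of the listed groups are pairwise disjoint, so 4 is the maximum.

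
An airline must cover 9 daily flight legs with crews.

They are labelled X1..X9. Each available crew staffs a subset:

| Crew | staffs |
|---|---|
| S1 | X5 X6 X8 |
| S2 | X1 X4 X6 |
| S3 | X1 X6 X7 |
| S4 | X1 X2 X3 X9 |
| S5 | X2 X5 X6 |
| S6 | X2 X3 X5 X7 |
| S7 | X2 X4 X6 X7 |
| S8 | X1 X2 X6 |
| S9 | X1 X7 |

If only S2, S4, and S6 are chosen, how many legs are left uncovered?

Union of S2, S4, S6 = {X1, X2, X3, X4, X5, X6, X7, X9}.
Not covered: X8 — 1 leg.

1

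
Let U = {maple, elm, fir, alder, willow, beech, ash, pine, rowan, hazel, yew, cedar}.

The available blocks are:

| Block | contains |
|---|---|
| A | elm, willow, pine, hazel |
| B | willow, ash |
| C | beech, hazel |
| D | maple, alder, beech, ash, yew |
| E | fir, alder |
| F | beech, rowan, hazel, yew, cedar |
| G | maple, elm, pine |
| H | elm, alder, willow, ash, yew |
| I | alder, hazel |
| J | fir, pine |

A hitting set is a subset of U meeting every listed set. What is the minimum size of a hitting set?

Take T = {elm, fir, ash, hazel}. Each listed block contains at least one of these, so T is a hitting set of size 4.
The blocks B, E, F, G are pairwise disjoint, so any hitting set needs a separate item for each — at least 4. Hence 4 is optimal.

4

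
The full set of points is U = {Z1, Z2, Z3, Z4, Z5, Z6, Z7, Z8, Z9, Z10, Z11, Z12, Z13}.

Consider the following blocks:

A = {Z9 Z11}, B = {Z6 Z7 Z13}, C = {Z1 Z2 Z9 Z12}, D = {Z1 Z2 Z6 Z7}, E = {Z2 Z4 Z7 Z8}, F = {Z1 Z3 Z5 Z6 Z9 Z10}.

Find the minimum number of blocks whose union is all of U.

Take {A, B, C, E, F}. Their union is {Z1, Z2, Z3, Z4, Z5, Z6, Z7, Z8, Z9, Z10, Z11, Z12, Z13}, which is all 13 points.
No 4 of the 6 blocks cover everything (all 15 combinations miss at least one point), so 5 is optimal.

5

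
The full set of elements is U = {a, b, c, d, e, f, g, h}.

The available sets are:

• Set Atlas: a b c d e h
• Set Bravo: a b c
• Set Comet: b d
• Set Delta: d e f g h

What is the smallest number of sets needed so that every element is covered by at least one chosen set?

2

Atlas and Delta together: Atlas ∪ Delta = {a, b, c, d, e, f, g, h} — every element is covered.
No single set has all 8 elements (the largest, Atlas, has 6), so 2 is optimal.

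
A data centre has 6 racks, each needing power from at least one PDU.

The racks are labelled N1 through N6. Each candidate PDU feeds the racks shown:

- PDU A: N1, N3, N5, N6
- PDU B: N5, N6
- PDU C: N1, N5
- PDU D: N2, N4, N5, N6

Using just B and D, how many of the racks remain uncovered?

2

Union of B, D = {N2, N4, N5, N6}.
Not covered: N1, N3 — 2 racks.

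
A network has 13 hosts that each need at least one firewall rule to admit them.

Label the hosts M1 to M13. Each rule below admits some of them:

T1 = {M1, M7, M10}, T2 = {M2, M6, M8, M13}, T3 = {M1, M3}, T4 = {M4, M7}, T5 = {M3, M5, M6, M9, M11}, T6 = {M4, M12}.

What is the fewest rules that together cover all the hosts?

Take {T1, T2, T5, T6}. Their union is {M1, M2, M3, M4, M5, M6, M7, M8, M9, M10, M11, M12, M13}, which is all 13 hosts.
Only T2 contains M2, so T2 is forced; the remaining 9 hosts need at least 3 more rules (each remaining rule adds at most 4) — so at least 4 rules are needed, and 4 is optimal.

4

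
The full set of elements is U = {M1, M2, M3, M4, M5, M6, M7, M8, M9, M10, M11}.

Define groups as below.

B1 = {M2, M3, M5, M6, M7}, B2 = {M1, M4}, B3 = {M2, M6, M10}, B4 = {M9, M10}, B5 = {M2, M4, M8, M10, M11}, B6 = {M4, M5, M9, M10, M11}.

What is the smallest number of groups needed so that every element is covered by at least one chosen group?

4

B1, B2, B5, and B6 cover everything between them: the union {M1, M2, M3, M4, M5, M6, M7, M8, M9, M10, M11} is all of U.
No 3 of the 6 groups cover everything (all 20 combinations miss at least one element), so 4 is optimal.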